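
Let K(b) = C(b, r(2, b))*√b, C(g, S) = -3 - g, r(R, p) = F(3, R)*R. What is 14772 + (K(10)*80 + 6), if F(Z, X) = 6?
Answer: 14778 - 1040*√10 ≈ 11489.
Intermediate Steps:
r(R, p) = 6*R
K(b) = √b*(-3 - b) (K(b) = (-3 - b)*√b = √b*(-3 - b))
14772 + (K(10)*80 + 6) = 14772 + ((√10*(-3 - 1*10))*80 + 6) = 14772 + ((√10*(-3 - 10))*80 + 6) = 14772 + ((√10*(-13))*80 + 6) = 14772 + (-13*√10*80 + 6) = 14772 + (-1040*√10 + 6) = 14772 + (6 - 1040*√10) = 14778 - 1040*√10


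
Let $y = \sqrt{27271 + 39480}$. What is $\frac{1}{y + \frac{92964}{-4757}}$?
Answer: $\frac{442229748}{1501869344503} + \frac{22629049 \sqrt{66751}}{1501869344503} \approx 0.0041873$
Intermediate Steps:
$y = \sqrt{66751} \approx 258.36$
$\frac{1}{y + \frac{92964}{-4757}} = \frac{1}{\sqrt{66751} + \frac{92964}{-4757}} = \frac{1}{\sqrt{66751} + 92964 \left(- \frac{1}{4757}\right)} = \frac{1}{\sqrt{66751} - \frac{92964}{4757}} = \frac{1}{- \frac{92964}{4757} + \sqrt{66751}}$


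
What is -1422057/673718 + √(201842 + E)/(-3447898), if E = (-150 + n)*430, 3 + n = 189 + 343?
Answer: -1422057/673718 - √91203/1723949 ≈ -2.1109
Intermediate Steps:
n = 529 (n = -3 + (189 + 343) = -3 + 532 = 529)
E = 162970 (E = (-150 + 529)*430 = 379*430 = 162970)
-1422057/673718 + √(201842 + E)/(-3447898) = -1422057/673718 + √(201842 + 162970)/(-3447898) = -1422057*1/673718 + √364812*(-1/3447898) = -1422057/673718 + (2*√91203)*(-1/3447898) = -1422057/673718 - √91203/1723949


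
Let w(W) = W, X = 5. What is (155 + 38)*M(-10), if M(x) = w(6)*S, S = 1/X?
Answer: 1158/5 ≈ 231.60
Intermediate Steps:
S = ⅕ (S = 1/5 = ⅕ ≈ 0.20000)
M(x) = 6/5 (M(x) = 6*(⅕) = 6/5)
(155 + 38)*M(-10) = (155 + 38)*(6/5) = 193*(6/5) = 1158/5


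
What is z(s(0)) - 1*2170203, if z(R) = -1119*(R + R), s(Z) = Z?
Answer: -2170203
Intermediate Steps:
z(R) = -2238*R
z(s(0)) - 1*2170203 = -2238*0 - 1*2170203 = 0 - 2170203 = -2170203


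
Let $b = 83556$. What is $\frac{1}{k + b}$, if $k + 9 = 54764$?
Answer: $\frac{1}{138311} \approx 7.2301 \cdot 10^{-6}$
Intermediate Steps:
$k = 54755$ ($k = -9 + 54764 = 54755$)
$\frac{1}{k + b} = \frac{1}{54755 + 83556} = \frac{1}{138311}$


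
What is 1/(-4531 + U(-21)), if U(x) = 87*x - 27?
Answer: -1/6385 ≈ -0.00015662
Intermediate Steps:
U(x) = -27 + 87*x
1/(-4531 + U(-21)) = 1/(-4531 + (-27 + 87*(-21))) = 1/(-4531 + (-27 - 1827)) = 1/(-4531 - 1854) = 1/(-6385) = -1/6385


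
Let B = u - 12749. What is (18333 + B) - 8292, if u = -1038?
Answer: -3746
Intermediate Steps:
B = -13787 (B = -1038 - 12749 = -13787)
(18333 + B) - 8292 = (18333 - 13787) - 8292 = 4546 - 8292 = -3746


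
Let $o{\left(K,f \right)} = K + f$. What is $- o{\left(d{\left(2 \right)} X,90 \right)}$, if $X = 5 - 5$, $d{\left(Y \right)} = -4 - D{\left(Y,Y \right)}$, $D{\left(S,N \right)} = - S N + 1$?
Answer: $-90$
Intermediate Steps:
$D{\left(S,N \right)} = 1 - N S$ ($D{\left(S,N \right)} = - N S + 1 = 1 - N S$)
$d{\left(Y \right)} = -5 + Y^{2}$ ($d{\left(Y \right)} = -4 - \left(1 - Y Y\right) = -4 - \left(1 - Y^{2}\right) = -4 + \left(-1 + Y^{2}\right) = -5 + Y^{2}$)
$X = 0$
$- o{\left(d{\left(2 \right)} X,90 \right)} = - (\left(-5 + 2^{2}\right) 0 + 90) = - (\left(-5 + 4\right) 0 + 90) = - (\left(-1\right) 0 + 90) = - (0 + 90) = \left(-1\right) 90 = -90$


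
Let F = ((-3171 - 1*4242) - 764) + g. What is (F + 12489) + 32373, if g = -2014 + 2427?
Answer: 37098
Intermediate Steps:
g = 413
F = -7764 (F = ((-3171 - 1*4242) - 764) + 413 = ((-3171 - 4242) - 764) + 413 = (-7413 - 764) + 413 = -8177 + 413 = -7764)
(F + 12489) + 32373 = (-7764 + 12489) + 32373 = 4725 + 32373 = 37098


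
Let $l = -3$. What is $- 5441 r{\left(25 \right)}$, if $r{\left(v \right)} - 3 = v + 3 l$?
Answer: $-103379$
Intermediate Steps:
$r{\left(v \right)} = -6 + v$ ($r{\left(v \right)} = 3 + \left(v + 3 \left(-3\right)\right) = 3 + \left(v - 9\right) = 3 + \left(-9 + v\right) = -6 + v$)
$- 5441 r{\left(25 \right)} = - 5441 \left(-6 + 25\right) = \left(-5441\right) 19 = -103379$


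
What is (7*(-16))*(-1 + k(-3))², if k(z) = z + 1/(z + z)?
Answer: -17500/9 ≈ -1944.4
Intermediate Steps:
k(z) = z + 1/(2*z)
(7*(-16))*(-1 + k(-3))² = (7*(-16))*(-1 + (-3 + (½)/(-3)))² = -112*(-1 + (-3 + (½)*(-⅓)))² = -112*(-1 + (-3 - ⅙))² = -112*(-1 - 19/6)² = -112*(-25/6)² = -112*625/36 = -17500/9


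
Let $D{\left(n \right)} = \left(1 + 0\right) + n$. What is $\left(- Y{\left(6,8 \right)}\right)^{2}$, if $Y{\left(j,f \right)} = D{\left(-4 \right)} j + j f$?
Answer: $900$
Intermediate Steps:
$D{\left(n \right)} = 1 + n$
$Y{\left(j,f \right)} = - 3 j + f j$ ($Y{\left(j,f \right)} = \left(1 - 4\right) j + j f = - 3 j + f j$)
$\left(- Y{\left(6,8 \right)}\right)^{2} = \left(- 6 \left(-3 + 8\right)\right)^{2} = \left(- 6 \cdot 5\right)^{2} = \left(\left(-1\right) 30\right)^{2} = \left(-30\right)^{2} = 900$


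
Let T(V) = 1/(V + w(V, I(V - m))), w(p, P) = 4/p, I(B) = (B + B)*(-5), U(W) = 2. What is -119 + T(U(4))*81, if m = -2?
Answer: -395/4 ≈ -98.750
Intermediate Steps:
I(B) = -10*B (I(B) = (2*B)*(-5) = -10*B)
T(V) = 1/(V + 4/V)
-119 + T(U(4))*81 = -119 + (2/(4 + 2²))*81 = -119 + (2/(4 + 4))*81 = -119 + (2/8)*81 = -119 + (2*(⅛))*81 = -119 + (¼)*81 = -119 + 81/4 = -395/4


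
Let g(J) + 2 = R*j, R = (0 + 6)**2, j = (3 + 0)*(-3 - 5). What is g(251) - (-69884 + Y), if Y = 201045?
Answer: -132027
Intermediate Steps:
j = -24 (j = 3*(-8) = -24)
R = 36 (R = 6**2 = 36)
g(J) = -866 (g(J) = -2 + 36*(-24) = -2 - 864 = -866)
g(251) - (-69884 + Y) = -866 - (-69884 + 201045) = -866 - 1*131161 = -866 - 131161 = -132027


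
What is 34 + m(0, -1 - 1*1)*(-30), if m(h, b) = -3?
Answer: 124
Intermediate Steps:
34 + m(0, -1 - 1*1)*(-30) = 34 - 3*(-30) = 34 + 90 = 124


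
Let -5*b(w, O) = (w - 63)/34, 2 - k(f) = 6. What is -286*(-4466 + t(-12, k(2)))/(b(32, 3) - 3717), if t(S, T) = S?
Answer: -217720360/631859 ≈ -344.57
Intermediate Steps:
k(f) = -4 (k(f) = 2 - 1*6 = 2 - 6 = -4)
b(w, O) = 63/170 - w/170 (b(w, O) = -(w - 63)/(5*34) = -(-63 + w)/(5*34) = -(-63/34 + w/34)/5 = 63/170 - w/170)
-286*(-4466 + t(-12, k(2)))/(b(32, 3) - 3717) = -286*(-4466 - 12)/((63/170 - 1/170*32) - 3717) = -(-1280708)/((63/170 - 16/85) - 3717) = -(-1280708)/(31/170 - 3717) = -(-1280708)/(-631859/170) = -(-1280708)*(-170)/631859 = -286*761260/631859 = -217720360/631859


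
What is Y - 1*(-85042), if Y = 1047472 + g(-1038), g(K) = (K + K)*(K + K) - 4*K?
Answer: 5446442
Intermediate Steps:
g(K) = -4*K + 4*K**2 (g(K) = (2*K)*(2*K) - 4*K = 4*K**2 - 4*K = -4*K + 4*K**2)
Y = 5361400 (Y = 1047472 + 4*(-1038)*(-1 - 1038) = 1047472 + 4*(-1038)*(-1039) = 1047472 + 4313928 = 5361400)
Y - 1*(-85042) = 5361400 - 1*(-85042) = 5361400 + 85042 = 5446442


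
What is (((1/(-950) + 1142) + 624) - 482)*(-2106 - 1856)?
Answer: -2416421819/475 ≈ -5.0872e+6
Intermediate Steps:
(((1/(-950) + 1142) + 624) - 482)*(-2106 - 1856) = (((-1/950 + 1142) + 624) - 482)*(-3962) = ((1084899/950 + 624) - 482)*(-3962) = (1677699/950 - 482)*(-3962) = (1219799/950)*(-3962) = -2416421819/475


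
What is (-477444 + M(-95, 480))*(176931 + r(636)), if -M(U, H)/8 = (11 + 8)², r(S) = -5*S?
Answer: -83458165332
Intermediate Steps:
M(U, H) = -2888 (M(U, H) = -8*(11 + 8)² = -8*19² = -8*361 = -2888)
(-477444 + M(-95, 480))*(176931 + r(636)) = (-477444 - 2888)*(176931 - 5*636) = -480332*(176931 - 3180) = -480332*173751 = -83458165332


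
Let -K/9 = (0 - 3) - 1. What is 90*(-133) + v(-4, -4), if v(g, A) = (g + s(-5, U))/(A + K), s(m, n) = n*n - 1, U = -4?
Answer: -383029/32 ≈ -11970.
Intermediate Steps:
K = 36 (K = -9*((0 - 3) - 1) = -9*(-3 - 1) = -9*(-4) = 36)
s(m, n) = -1 + n**2 (s(m, n) = n**2 - 1 = -1 + n**2)
v(g, A) = (15 + g)/(36 + A) (v(g, A) = (g + (-1 + (-4)**2))/(A + 36) = (g + (-1 + 16))/(36 + A) = (g + 15)/(36 + A) = (15 + g)/(36 + A))
90*(-133) + v(-4, -4) = 90*(-133) + (15 - 4)/(36 - 4) = -11970 + 11/32 = -383029/32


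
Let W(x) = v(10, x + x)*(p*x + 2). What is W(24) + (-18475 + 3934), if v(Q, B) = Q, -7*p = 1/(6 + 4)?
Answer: -101671/7 ≈ -14524.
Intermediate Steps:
p = -1/70 (p = -1/(7*(6 + 4)) = -1/7/10 = -1/7*1/10 = -1/70 ≈ -0.014286)
W(x) = 20 - x/7 (W(x) = 10*(-x/70 + 2) = 10*(2 - x/70) = 20 - x/7)
W(24) + (-18475 + 3934) = (20 - 1/7*24) + (-18475 + 3934) = (20 - 24/7) - 14541 = 116/7 - 14541 = -101671/7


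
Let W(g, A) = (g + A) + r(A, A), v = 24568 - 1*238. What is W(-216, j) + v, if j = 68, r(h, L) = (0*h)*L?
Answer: 24182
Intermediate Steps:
r(h, L) = 0 (r(h, L) = 0*L = 0)
v = 24330 (v = 24568 - 238 = 24330)
W(g, A) = A + g (W(g, A) = (g + A) + 0 = (A + g) + 0 = A + g)
W(-216, j) + v = (68 - 216) + 24330 = -148 + 24330 = 24182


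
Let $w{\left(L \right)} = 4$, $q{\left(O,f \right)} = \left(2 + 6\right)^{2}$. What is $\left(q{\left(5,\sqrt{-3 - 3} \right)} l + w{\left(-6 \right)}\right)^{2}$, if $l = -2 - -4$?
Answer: $17424$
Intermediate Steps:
$q{\left(O,f \right)} = 64$ ($q{\left(O,f \right)} = 8^{2} = 64$)
$l = 2$ ($l = -2 + 4 = 2$)
$\left(q{\left(5,\sqrt{-3 - 3} \right)} l + w{\left(-6 \right)}\right)^{2} = \left(64 \cdot 2 + 4\right)^{2} = \left(128 + 4\right)^{2} = 132^{2} = 17424$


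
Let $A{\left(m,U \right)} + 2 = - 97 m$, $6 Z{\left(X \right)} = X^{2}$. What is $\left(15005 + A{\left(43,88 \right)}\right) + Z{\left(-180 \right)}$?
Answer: $16232$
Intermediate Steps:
$Z{\left(X \right)} = \frac{X^{2}}{6}$
$A{\left(m,U \right)} = -2 - 97 m$
$\left(15005 + A{\left(43,88 \right)}\right) + Z{\left(-180 \right)} = \left(15005 - 4173\right) + \frac{\left(-180\right)^{2}}{6} = \left(15005 - 4173\right) + \frac{1}{6} \cdot 32400 = \left(15005 - 4173\right) + 5400 = 10832 + 5400 = 16232$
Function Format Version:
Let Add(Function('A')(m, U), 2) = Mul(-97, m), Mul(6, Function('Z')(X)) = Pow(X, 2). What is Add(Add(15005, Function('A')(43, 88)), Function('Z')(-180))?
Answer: 16232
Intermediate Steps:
Function('Z')(X) = Mul(Rational(1, 6), Pow(X, 2))
Function('A')(m, U) = Add(-2, Mul(-97, m))
Add(Add(15005, Function('A')(43, 88)), Function('Z')(-180)) = Add(Add(15005, Add(-2, Mul(-97, 43))), Mul(Rational(1, 6), Pow(-180, 2))) = Add(Add(15005, Add(-2, -4171)), Mul(Rational(1, 6), 32400)) = Add(Add(15005, -4173), 5400) = Add(10832, 5400) = 16232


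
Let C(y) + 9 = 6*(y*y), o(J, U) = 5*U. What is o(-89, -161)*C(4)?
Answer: -70035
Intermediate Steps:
C(y) = -9 + 6*y² (C(y) = -9 + 6*(y*y) = -9 + 6*y²)
o(-89, -161)*C(4) = (5*(-161))*(-9 + 6*4²) = -805*(-9 + 6*16) = -805*(-9 + 96) = -805*87 = -70035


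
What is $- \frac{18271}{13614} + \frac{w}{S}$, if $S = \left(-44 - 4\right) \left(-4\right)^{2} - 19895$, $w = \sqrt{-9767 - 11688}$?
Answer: $- \frac{18271}{13614} - \frac{i \sqrt{21455}}{20663} \approx -1.3421 - 0.0070888 i$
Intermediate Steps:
$w = i \sqrt{21455}$ ($w = \sqrt{-21455} = i \sqrt{21455} \approx 146.48 i$)
$S = -20663$ ($S = \left(-48\right) 16 - 19895 = -768 - 19895 = -20663$)
$- \frac{18271}{13614} + \frac{w}{S} = - \frac{18271}{13614} + \frac{i \sqrt{21455}}{-20663} = \left(-18271\right) \frac{1}{13614} + i \sqrt{21455} \left(- \frac{1}{20663}\right) = - \frac{18271}{13614} - \frac{i \sqrt{21455}}{20663}$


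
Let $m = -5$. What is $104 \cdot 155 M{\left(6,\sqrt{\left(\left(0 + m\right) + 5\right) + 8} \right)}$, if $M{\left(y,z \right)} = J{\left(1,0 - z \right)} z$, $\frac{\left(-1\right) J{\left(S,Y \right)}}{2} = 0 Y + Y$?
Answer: $257920$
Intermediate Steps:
$J{\left(S,Y \right)} = - 2 Y$ ($J{\left(S,Y \right)} = - 2 \left(0 Y + Y\right) = - 2 \left(0 + Y\right) = - 2 Y$)
$M{\left(y,z \right)} = 2 z^{2}$ ($M{\left(y,z \right)} = - 2 \left(0 - z\right) z = - 2 \left(- z\right) z = 2 z z = 2 z^{2}$)
$104 \cdot 155 M{\left(6,\sqrt{\left(\left(0 + m\right) + 5\right) + 8} \right)} = 104 \cdot 155 \cdot 2 \left(\sqrt{\left(\left(0 - 5\right) + 5\right) + 8}\right)^{2} = 16120 \cdot 2 \left(\sqrt{\left(-5 + 5\right) + 8}\right)^{2} = 16120 \cdot 2 \left(\sqrt{0 + 8}\right)^{2} = 16120 \cdot 2 \left(\sqrt{8}\right)^{2} = 16120 \cdot 2 \left(2 \sqrt{2}\right)^{2} = 16120 \cdot 2 \cdot 8 = 16120 \cdot 16 = 257920$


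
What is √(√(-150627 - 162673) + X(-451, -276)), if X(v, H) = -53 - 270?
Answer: √(-323 + 10*I*√3133) ≈ 12.713 + 22.014*I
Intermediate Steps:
X(v, H) = -323
√(√(-150627 - 162673) + X(-451, -276)) = √(√(-150627 - 162673) - 323) = √(√(-313300) - 323) = √(10*I*√3133 - 323) = √(-323 + 10*I*√3133)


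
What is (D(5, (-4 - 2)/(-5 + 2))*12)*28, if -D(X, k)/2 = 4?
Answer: -2688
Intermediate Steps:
D(X, k) = -8 (D(X, k) = -2*4 = -8)
(D(5, (-4 - 2)/(-5 + 2))*12)*28 = -8*12*28 = -96*28 = -2688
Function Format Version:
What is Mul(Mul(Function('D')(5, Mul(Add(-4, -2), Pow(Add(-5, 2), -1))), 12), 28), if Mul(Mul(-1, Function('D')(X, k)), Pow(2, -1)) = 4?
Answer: -2688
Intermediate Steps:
Function('D')(X, k) = -8 (Function('D')(X, k) = Mul(-2, 4) = -8)
Mul(Mul(Function('D')(5, Mul(Add(-4, -2), Pow(Add(-5, 2), -1))), 12), 28) = Mul(Mul(-8, 12), 28) = Mul(-96, 28) = -2688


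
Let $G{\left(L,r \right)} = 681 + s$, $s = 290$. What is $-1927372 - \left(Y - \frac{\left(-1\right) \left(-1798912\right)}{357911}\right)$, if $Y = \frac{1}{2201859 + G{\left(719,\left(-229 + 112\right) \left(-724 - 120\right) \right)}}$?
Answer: $- \frac{1519569057286331311}{788417088130} \approx -1.9274 \cdot 10^{6}$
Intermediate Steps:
$G{\left(L,r \right)} = 971$ ($G{\left(L,r \right)} = 681 + 290 = 971$)
$Y = \frac{1}{2202830}$ ($Y = \frac{1}{2201859 + 971} = \frac{1}{2202830} \approx 4.5396 \cdot 10^{-7}$)
$-1927372 - \left(Y - \frac{\left(-1\right) \left(-1798912\right)}{357911}\right) = -1927372 - \left(\frac{1}{2202830} - \frac{\left(-1\right) \left(-1798912\right)}{357911}\right) = -1927372 - \left(\frac{1}{2202830} - 1798912 \cdot \frac{1}{357911}\right) = -1927372 - \left(\frac{1}{2202830} - \frac{1798912}{357911}\right) = -1927372 - - \frac{3962696963049}{788417088130} = -1927372 + \frac{3962696963049}{788417088130} = - \frac{1519569057286331311}{788417088130}$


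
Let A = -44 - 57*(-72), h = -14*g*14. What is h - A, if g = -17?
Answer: -728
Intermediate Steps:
h = 3332 (h = -14*(-17)*14 = 238*14 = 3332)
A = 4060 (A = -44 + 4104 = 4060)
h - A = 3332 - 1*4060 = 3332 - 4060 = -728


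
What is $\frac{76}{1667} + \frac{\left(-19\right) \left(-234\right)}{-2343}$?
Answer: $- \frac{2411138}{1301927} \approx -1.852$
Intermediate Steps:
$\frac{76}{1667} + \frac{\left(-19\right) \left(-234\right)}{-2343} = 76 \cdot \frac{1}{1667} + 4446 \left(- \frac{1}{2343}\right) = \frac{76}{1667} - \frac{1482}{781} = - \frac{2411138}{1301927}$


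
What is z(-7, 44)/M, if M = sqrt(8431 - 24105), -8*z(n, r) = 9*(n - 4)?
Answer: -99*I*sqrt(15674)/125392 ≈ -0.098845*I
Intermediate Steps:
z(n, r) = 9/2 - 9*n/8 (z(n, r) = -9*(n - 4)/8 = -9*(-4 + n)/8 = -(-36 + 9*n)/8 = 9/2 - 9*n/8)
M = I*sqrt(15674) (M = sqrt(-15674) = I*sqrt(15674) ≈ 125.2*I)
z(-7, 44)/M = (9/2 - 9/8*(-7))/((I*sqrt(15674))) = (9/2 + 63/8)*(-I*sqrt(15674)/15674) = 99*(-I*sqrt(15674)/15674)/8 = -99*I*sqrt(15674)/125392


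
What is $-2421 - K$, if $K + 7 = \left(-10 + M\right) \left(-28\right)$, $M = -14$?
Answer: $-3086$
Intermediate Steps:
$K = 665$ ($K = -7 + \left(-10 - 14\right) \left(-28\right) = -7 - -672 = -7 + 672 = 665$)
$-2421 - K = -2421 - 665 = -3086$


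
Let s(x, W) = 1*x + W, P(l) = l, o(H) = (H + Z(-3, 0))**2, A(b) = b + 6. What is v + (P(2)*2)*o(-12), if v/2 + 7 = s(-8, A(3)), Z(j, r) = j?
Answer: 888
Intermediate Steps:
A(b) = 6 + b
o(H) = (-3 + H)**2 (o(H) = (H - 3)**2 = (-3 + H)**2)
s(x, W) = W + x (s(x, W) = x + W = W + x)
v = -12 (v = -14 + 2*((6 + 3) - 8) = -14 + 2*(9 - 8) = -14 + 2*1 = -14 + 2 = -12)
v + (P(2)*2)*o(-12) = -12 + (2*2)*(-3 - 12)**2 = -12 + 4*(-15)**2 = -12 + 4*225 = -12 + 900 = 888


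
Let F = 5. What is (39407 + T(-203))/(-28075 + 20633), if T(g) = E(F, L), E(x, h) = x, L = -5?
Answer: -19706/3721 ≈ -5.2959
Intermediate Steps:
T(g) = 5
(39407 + T(-203))/(-28075 + 20633) = (39407 + 5)/(-28075 + 20633) = 39412/(-7442) = 39412*(-1/7442) = -19706/3721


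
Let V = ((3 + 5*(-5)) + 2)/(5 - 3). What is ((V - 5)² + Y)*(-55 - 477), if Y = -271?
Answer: 24472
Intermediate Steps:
V = -10 (V = ((3 - 25) + 2)/2 = (-22 + 2)*(½) = -20*½ = -10)
((V - 5)² + Y)*(-55 - 477) = ((-10 - 5)² - 271)*(-55 - 477) = ((-15)² - 271)*(-532) = (225 - 271)*(-532) = -46*(-532) = 24472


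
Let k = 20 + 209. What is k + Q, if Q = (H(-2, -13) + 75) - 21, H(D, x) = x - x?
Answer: 283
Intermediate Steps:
H(D, x) = 0
Q = 54 (Q = (0 + 75) - 21 = 75 - 21 = 54)
k = 229
k + Q = 229 + 54 = 283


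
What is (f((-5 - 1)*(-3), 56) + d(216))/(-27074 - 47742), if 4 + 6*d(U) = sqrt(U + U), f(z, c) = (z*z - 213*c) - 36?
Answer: 17461/112224 - sqrt(3)/37408 ≈ 0.15554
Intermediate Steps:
f(z, c) = -36 + z**2 - 213*c (f(z, c) = (z**2 - 213*c) - 36 = -36 + z**2 - 213*c)
d(U) = -2/3 + sqrt(2)*sqrt(U)/6 (d(U) = -2/3 + sqrt(U + U)/6 = -2/3 + sqrt(2*U)/6 = -2/3 + (sqrt(2)*sqrt(U))/6 = -2/3 + sqrt(2)*sqrt(U)/6)
(f((-5 - 1)*(-3), 56) + d(216))/(-27074 - 47742) = ((-36 + ((-5 - 1)*(-3))**2 - 213*56) + (-2/3 + sqrt(2)*sqrt(216)/6))/(-27074 - 47742) = ((-36 + (-6*(-3))**2 - 11928) + (-2/3 + sqrt(2)*(6*sqrt(6))/6))/(-74816) = ((-36 + 18**2 - 11928) + (-2/3 + 2*sqrt(3)))*(-1/74816) = ((-36 + 324 - 11928) + (-2/3 + 2*sqrt(3)))*(-1/74816) = (-11640 + (-2/3 + 2*sqrt(3)))*(-1/74816) = (-34922/3 + 2*sqrt(3))*(-1/74816) = 17461/112224 - sqrt(3)/37408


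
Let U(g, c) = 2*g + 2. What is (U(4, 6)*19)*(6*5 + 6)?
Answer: 6840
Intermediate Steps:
U(g, c) = 2 + 2*g
(U(4, 6)*19)*(6*5 + 6) = ((2 + 2*4)*19)*(6*5 + 6) = ((2 + 8)*19)*(30 + 6) = (10*19)*36 = 190*36 = 6840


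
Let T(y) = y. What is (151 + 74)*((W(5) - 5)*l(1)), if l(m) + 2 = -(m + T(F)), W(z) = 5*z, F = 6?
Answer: -40500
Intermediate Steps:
l(m) = -8 - m (l(m) = -2 - (m + 6) = -2 - (6 + m) = -2 + (-6 - m) = -8 - m)
(151 + 74)*((W(5) - 5)*l(1)) = (151 + 74)*((5*5 - 5)*(-8 - 1*1)) = 225*((25 - 5)*(-8 - 1)) = 225*(20*(-9)) = 225*(-180) = -40500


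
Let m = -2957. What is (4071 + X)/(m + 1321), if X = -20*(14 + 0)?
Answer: -3791/1636 ≈ -2.3172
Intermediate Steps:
X = -280 (X = -20*14 = -280)
(4071 + X)/(m + 1321) = (4071 - 280)/(-2957 + 1321) = 3791/(-1636) = 3791*(-1/1636) = -3791/1636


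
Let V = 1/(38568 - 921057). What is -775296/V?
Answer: 684190191744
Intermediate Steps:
V = -1/882489 (V = 1/(-882489) = -1/882489 ≈ -1.1332e-6)
-775296/V = -775296/(-1/882489) = -775296*(-882489) = 684190191744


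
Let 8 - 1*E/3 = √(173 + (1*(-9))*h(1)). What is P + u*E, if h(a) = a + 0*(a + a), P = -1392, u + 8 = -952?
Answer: -24432 + 5760*√41 ≈ 12450.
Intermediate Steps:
u = -960 (u = -8 - 952 = -960)
h(a) = a (h(a) = a + 0*(2*a) = a + 0 = a)
E = 24 - 6*√41 (E = 24 - 3*√(173 + (1*(-9))*1) = 24 - 3*√(173 - 9*1) = 24 - 3*√(173 - 9) = 24 - 6*√41 ≈ -14.419)
P + u*E = -1392 - 960*(24 - 6*√41) = -1392 + (-23040 + 5760*√41) = -24432 + 5760*√41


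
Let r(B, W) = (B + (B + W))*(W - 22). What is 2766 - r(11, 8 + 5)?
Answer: 3081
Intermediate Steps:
r(B, W) = (-22 + W)*(W + 2*B) (r(B, W) = (W + 2*B)*(-22 + W) = (-22 + W)*(W + 2*B))
2766 - r(11, 8 + 5) = 2766 - ((8 + 5)² - 44*11 - 22*(8 + 5) + 2*11*(8 + 5)) = 2766 - (13² - 484 - 22*13 + 2*11*13) = 2766 - (169 - 484 - 286 + 286) = 2766 - 1*(-315) = 2766 + 315 = 3081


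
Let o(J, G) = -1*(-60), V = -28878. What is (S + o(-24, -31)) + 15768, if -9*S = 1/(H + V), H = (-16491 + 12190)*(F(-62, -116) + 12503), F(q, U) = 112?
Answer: 7733148274837/488573937 ≈ 15828.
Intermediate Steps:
H = -54257115 (H = (-16491 + 12190)*(112 + 12503) = -4301*12615 = -54257115)
o(J, G) = 60
S = 1/488573937 (S = -1/(9*(-54257115 - 28878)) = -⅑/(-54285993) = -⅑*(-1/54285993) = 1/488573937 ≈ 2.0468e-9)
(S + o(-24, -31)) + 15768 = (1/488573937 + 60) + 15768 = 29314436221/488573937 + 15768 = 7733148274837/488573937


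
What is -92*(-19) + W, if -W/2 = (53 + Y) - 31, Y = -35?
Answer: 1774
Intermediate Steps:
W = 26 (W = -2*((53 - 35) - 31) = -2*(18 - 31) = -2*(-13) = 26)
-92*(-19) + W = -92*(-19) + 26 = 1748 + 26 = 1774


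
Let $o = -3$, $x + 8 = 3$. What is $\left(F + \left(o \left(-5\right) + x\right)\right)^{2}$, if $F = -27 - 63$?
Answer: $6400$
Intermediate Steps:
$x = -5$ ($x = -8 + 3 = -5$)
$F = -90$ ($F = -27 - 63 = -90$)
$\left(F + \left(o \left(-5\right) + x\right)\right)^{2} = \left(-90 - -10\right)^{2} = \left(-90 + \left(15 - 5\right)\right)^{2} = \left(-90 + 10\right)^{2} = \left(-80\right)^{2} = 6400$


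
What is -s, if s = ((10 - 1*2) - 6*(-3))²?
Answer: -676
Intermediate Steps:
s = 676 (s = ((10 - 2) + 18)² = (8 + 18)² = 26² = 676)
-s = -1*676 = -676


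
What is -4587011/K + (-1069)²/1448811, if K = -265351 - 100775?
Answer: 2354702169269/176815792062 ≈ 13.317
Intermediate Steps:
K = -366126
-4587011/K + (-1069)²/1448811 = -4587011/(-366126) + (-1069)²/1448811 = -4587011*(-1/366126) + 1142761*(1/1448811) = 4587011/366126 + 1142761/1448811 = 2354702169269/176815792062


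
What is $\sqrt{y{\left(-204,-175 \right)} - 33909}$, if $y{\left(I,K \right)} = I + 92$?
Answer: $i \sqrt{34021} \approx 184.45 i$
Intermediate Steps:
$y{\left(I,K \right)} = 92 + I$
$\sqrt{y{\left(-204,-175 \right)} - 33909} = \sqrt{\left(92 - 204\right) - 33909} = \sqrt{-112 - 33909} = \sqrt{-34021} = i \sqrt{34021}$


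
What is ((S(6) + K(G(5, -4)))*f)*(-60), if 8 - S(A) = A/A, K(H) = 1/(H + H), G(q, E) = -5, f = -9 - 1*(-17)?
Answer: -3312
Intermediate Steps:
f = 8 (f = -9 + 17 = 8)
K(H) = 1/(2*H)
S(A) = 7 (S(A) = 8 - A/A = 8 - 1*1 = 8 - 1 = 7)
((S(6) + K(G(5, -4)))*f)*(-60) = ((7 + (1/2)/(-5))*8)*(-60) = ((7 + (1/2)*(-1/5))*8)*(-60) = ((7 - 1/10)*8)*(-60) = ((69/10)*8)*(-60) = (276/5)*(-60) = -3312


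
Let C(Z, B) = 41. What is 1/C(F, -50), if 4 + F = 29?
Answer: 1/41 ≈ 0.024390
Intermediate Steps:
F = 25 (F = -4 + 29 = 25)
1/C(F, -50) = 1/41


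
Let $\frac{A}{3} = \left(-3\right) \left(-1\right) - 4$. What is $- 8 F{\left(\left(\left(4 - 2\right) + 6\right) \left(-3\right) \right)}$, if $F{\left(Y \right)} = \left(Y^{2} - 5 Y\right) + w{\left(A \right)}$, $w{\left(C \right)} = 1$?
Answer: $-5576$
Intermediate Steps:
$A = -3$ ($A = 3 \left(\left(-3\right) \left(-1\right) - 4\right) = 3 \left(3 - 4\right) = 3 \left(-1\right) = -3$)
$F{\left(Y \right)} = 1 + Y^{2} - 5 Y$ ($F{\left(Y \right)} = \left(Y^{2} - 5 Y\right) + 1 = 1 + Y^{2} - 5 Y$)
$- 8 F{\left(\left(\left(4 - 2\right) + 6\right) \left(-3\right) \right)} = - 8 \left(1 + \left(\left(\left(4 - 2\right) + 6\right) \left(-3\right)\right)^{2} - 5 \left(\left(4 - 2\right) + 6\right) \left(-3\right)\right) = - 8 \left(1 + \left(\left(2 + 6\right) \left(-3\right)\right)^{2} - 5 \left(2 + 6\right) \left(-3\right)\right) = - 8 \left(1 + \left(8 \left(-3\right)\right)^{2} - 5 \cdot 8 \left(-3\right)\right) = - 8 \left(1 + \left(-24\right)^{2} - -120\right) = - 8 \left(1 + 576 + 120\right) = \left(-8\right) 697 = -5576$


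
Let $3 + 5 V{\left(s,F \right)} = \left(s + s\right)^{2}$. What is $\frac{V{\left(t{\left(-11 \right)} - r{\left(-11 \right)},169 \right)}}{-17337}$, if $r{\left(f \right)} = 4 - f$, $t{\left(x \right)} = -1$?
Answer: $- \frac{1021}{86685} \approx -0.011778$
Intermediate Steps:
$V{\left(s,F \right)} = - \frac{3}{5} + \frac{4 s^{2}}{5}$ ($V{\left(s,F \right)} = - \frac{3}{5} + \frac{\left(s + s\right)^{2}}{5} = - \frac{3}{5} + \frac{\left(2 s\right)^{2}}{5} = - \frac{3}{5} + \frac{4 s^{2}}{5}$)
$\frac{V{\left(t{\left(-11 \right)} - r{\left(-11 \right)},169 \right)}}{-17337} = \frac{- \frac{3}{5} + \frac{4 \left(-1 - \left(4 - -11\right)\right)^{2}}{5}}{-17337} = \left(- \frac{3}{5} + \frac{4 \left(-1 - \left(4 + 11\right)\right)^{2}}{5}\right) \left(- \frac{1}{17337}\right) = \left(- \frac{3}{5} + \frac{4 \left(-1 - 15\right)^{2}}{5}\right) \left(- \frac{1}{17337}\right) = \left(- \frac{3}{5} + \frac{4 \left(-16\right)^{2}}{5}\right) \left(- \frac{1}{17337}\right) = \left(- \frac{3}{5} + \frac{4}{5} \cdot 256\right) \left(- \frac{1}{17337}\right) = \left(- \frac{3}{5} + \frac{1024}{5}\right) \left(- \frac{1}{17337}\right) = \frac{1021}{5} \left(- \frac{1}{17337}\right) = - \frac{1021}{86685}$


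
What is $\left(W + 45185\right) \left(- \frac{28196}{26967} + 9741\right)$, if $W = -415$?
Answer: $\frac{11759169604270}{26967} \approx 4.3606 \cdot 10^{8}$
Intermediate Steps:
$\left(W + 45185\right) \left(- \frac{28196}{26967} + 9741\right) = \left(-415 + 45185\right) \left(- \frac{28196}{26967} + 9741\right) = 44770 \left(\left(-28196\right) \frac{1}{26967} + 9741\right) = 44770 \left(- \frac{28196}{26967} + 9741\right) = 44770 \cdot \frac{262657351}{26967} = \frac{11759169604270}{26967}$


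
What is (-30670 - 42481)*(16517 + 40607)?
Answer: -4178677724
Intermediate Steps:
(-30670 - 42481)*(16517 + 40607) = -73151*57124 = -4178677724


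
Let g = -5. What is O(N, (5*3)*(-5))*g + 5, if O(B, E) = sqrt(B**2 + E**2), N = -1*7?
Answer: 5 - 5*sqrt(5674) ≈ -371.63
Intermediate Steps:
N = -7
O(N, (5*3)*(-5))*g + 5 = sqrt((-7)**2 + ((5*3)*(-5))**2)*(-5) + 5 = sqrt(49 + (15*(-5))**2)*(-5) + 5 = sqrt(49 + (-75)**2)*(-5) + 5 = sqrt(49 + 5625)*(-5) + 5 = sqrt(5674)*(-5) + 5 = -5*sqrt(5674) + 5 = 5 - 5*sqrt(5674)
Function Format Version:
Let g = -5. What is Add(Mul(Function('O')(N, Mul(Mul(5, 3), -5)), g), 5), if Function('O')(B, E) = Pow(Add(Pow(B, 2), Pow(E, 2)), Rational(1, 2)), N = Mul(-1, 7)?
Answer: Add(5, Mul(-5, Pow(5674, Rational(1, 2)))) ≈ -371.63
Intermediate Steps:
N = -7
Add(Mul(Function('O')(N, Mul(Mul(5, 3), -5)), g), 5) = Add(Mul(Pow(Add(Pow(-7, 2), Pow(Mul(Mul(5, 3), -5), 2)), Rational(1, 2)), -5), 5) = Add(Mul(Pow(Add(49, Pow(Mul(15, -5), 2)), Rational(1, 2)), -5), 5) = Add(Mul(Pow(Add(49, Pow(-75, 2)), Rational(1, 2)), -5), 5) = Add(Mul(Pow(Add(49, 5625), Rational(1, 2)), -5), 5) = Add(Mul(Pow(5674, Rational(1, 2)), -5), 5) = Add(Mul(-5, Pow(5674, Rational(1, 2))), 5) = Add(5, Mul(-5, Pow(5674, Rational(1, 2))))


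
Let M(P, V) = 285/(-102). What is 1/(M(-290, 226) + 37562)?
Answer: 34/1277013 ≈ 2.6625e-5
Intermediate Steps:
M(P, V) = -95/34 (M(P, V) = 285*(-1/102) = -95/34)
1/(M(-290, 226) + 37562) = 1/(-95/34 + 37562) = 1/(1277013/34) = 34/1277013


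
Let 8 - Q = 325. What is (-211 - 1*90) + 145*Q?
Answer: -46266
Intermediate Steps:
Q = -317 (Q = 8 - 1*325 = 8 - 325 = -317)
(-211 - 1*90) + 145*Q = (-211 - 1*90) + 145*(-317) = (-211 - 90) - 45965 = -301 - 45965 = -46266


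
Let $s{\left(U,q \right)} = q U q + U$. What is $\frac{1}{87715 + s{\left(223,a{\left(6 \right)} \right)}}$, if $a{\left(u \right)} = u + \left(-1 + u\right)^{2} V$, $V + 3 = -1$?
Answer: $\frac{1}{2058366} \approx 4.8582 \cdot 10^{-7}$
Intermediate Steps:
$V = -4$ ($V = -3 - 1 = -4$)
$a{\left(u \right)} = u - 4 \left(-1 + u\right)^{2}$ ($a{\left(u \right)} = u + \left(-1 + u\right)^{2} \left(-4\right) = u - 4 \left(-1 + u\right)^{2}$)
$s{\left(U,q \right)} = U + U q^{2}$ ($s{\left(U,q \right)} = U q q + U = U q^{2} + U = U + U q^{2}$)
$\frac{1}{87715 + s{\left(223,a{\left(6 \right)} \right)}} = \frac{1}{87715 + 223 \left(1 + \left(6 - 4 \left(-1 + 6\right)^{2}\right)^{2}\right)} = \frac{1}{87715 + 223 \left(1 + \left(6 - 4 \cdot 5^{2}\right)^{2}\right)} = \frac{1}{87715 + 223 \left(1 + \left(6 - 100\right)^{2}\right)} = \frac{1}{87715 + 223 \left(1 + \left(-94\right)^{2}\right)} = \frac{1}{87715 + 223 \left(1 + 8836\right)} = \frac{1}{87715 + 223 \cdot 8837} = \frac{1}{87715 + 1970651} = \frac{1}{2058366}$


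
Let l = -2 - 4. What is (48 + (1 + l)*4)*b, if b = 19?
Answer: 532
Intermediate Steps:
l = -6
(48 + (1 + l)*4)*b = (48 + (1 - 6)*4)*19 = (48 - 5*4)*19 = (48 - 20)*19 = 28*19 = 532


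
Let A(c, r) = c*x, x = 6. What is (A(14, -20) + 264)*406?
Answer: 141288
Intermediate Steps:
A(c, r) = 6*c (A(c, r) = c*6 = 6*c)
(A(14, -20) + 264)*406 = (6*14 + 264)*406 = (84 + 264)*406 = 348*406 = 141288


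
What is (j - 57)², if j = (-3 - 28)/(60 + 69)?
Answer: 54523456/16641 ≈ 3276.5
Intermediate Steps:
j = -31/129 ≈ -0.24031
(j - 57)² = (-31/129 - 57)² = (-7384/129)² = 54523456/16641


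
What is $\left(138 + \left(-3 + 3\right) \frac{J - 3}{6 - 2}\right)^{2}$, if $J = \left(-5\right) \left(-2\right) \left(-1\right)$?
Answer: $19044$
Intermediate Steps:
$J = -10$ ($J = 10 \left(-1\right) = -10$)
$\left(138 + \left(-3 + 3\right) \frac{J - 3}{6 - 2}\right)^{2} = \left(138 + \left(-3 + 3\right) \frac{-10 - 3}{6 - 2}\right)^{2} = \left(138 + 0 \left(- \frac{13}{4}\right)\right)^{2} = \left(138 + 0\right)^{2} = 138^{2} = 19044$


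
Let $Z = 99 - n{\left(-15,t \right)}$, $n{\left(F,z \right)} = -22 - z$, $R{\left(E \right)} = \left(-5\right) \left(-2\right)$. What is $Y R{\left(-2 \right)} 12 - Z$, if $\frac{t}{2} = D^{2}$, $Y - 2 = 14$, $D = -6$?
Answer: $1727$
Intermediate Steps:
$Y = 16$ ($Y = 2 + 14 = 16$)
$R{\left(E \right)} = 10$
$t = 72$ ($t = 2 \left(-6\right)^{2} = 2 \cdot 36 = 72$)
$Z = 193$ ($Z = 99 - \left(-22 - 72\right) = 99 - -94 = 99 + 94 = 193$)
$Y R{\left(-2 \right)} 12 - Z = 16 \cdot 10 \cdot 12 - 193 = 160 \cdot 12 - 193 = 1920 - 193 = 1727$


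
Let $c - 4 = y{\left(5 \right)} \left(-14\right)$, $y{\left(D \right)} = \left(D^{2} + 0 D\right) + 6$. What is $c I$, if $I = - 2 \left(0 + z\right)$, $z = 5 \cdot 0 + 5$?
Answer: $4300$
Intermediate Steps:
$y{\left(D \right)} = 6 + D^{2}$ ($y{\left(D \right)} = \left(D^{2} + 0\right) + 6 = D^{2} + 6 = 6 + D^{2}$)
$z = 5$ ($z = 0 + 5 = 5$)
$c = -430$ ($c = 4 + \left(6 + 5^{2}\right) \left(-14\right) = 4 + \left(6 + 25\right) \left(-14\right) = 4 + 31 \left(-14\right) = 4 - 434 = -430$)
$I = -10$ ($I = - 2 \left(0 + 5\right) = \left(-2\right) 5 = -10$)
$c I = \left(-430\right) \left(-10\right) = 4300$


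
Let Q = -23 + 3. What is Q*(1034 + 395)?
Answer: -28580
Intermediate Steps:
Q = -20
Q*(1034 + 395) = -20*(1034 + 395) = -20*1429 = -28580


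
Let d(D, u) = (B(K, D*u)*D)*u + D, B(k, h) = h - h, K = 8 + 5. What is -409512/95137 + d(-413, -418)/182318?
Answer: -74700700397/17345187566 ≈ -4.3067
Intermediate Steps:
K = 13
B(k, h) = 0
d(D, u) = D (d(D, u) = (0*D)*u + D = 0*u + D = 0 + D = D)
-409512/95137 + d(-413, -418)/182318 = -409512/95137 - 413/182318 = -74700700397/17345187566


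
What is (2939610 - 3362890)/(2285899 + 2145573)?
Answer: -26455/276967 ≈ -0.095517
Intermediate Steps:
(2939610 - 3362890)/(2285899 + 2145573) = -423280/4431472 = -423280*1/4431472 = -26455/276967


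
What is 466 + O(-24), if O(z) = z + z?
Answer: 418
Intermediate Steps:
O(z) = 2*z
466 + O(-24) = 466 + 2*(-24) = 466 - 48 = 418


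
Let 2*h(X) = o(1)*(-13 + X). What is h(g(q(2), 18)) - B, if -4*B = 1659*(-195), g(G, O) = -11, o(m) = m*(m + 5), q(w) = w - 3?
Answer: -323793/4 ≈ -80948.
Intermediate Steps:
q(w) = -3 + w
o(m) = m*(5 + m)
h(X) = -39 + 3*X (h(X) = ((1*(5 + 1))*(-13 + X))/2 = ((1*6)*(-13 + X))/2 = (6*(-13 + X))/2 = (-78 + 6*X)/2 = -39 + 3*X)
B = 323505/4 (B = -1659*(-195)/4 = -¼*(-323505) = 323505/4 ≈ 80876.)
h(g(q(2), 18)) - B = (-39 + 3*(-11)) - 1*323505/4 = (-39 - 33) - 323505/4 = -72 - 323505/4 = -323793/4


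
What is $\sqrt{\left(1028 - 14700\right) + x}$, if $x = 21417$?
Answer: $\sqrt{7745} \approx 88.006$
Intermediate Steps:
$\sqrt{\left(1028 - 14700\right) + x} = \sqrt{\left(1028 - 14700\right) + 21417} = \sqrt{-13672 + 21417} = \sqrt{7745}$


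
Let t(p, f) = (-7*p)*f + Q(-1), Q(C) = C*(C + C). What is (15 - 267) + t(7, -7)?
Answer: 93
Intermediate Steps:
Q(C) = 2*C² (Q(C) = C*(2*C) = 2*C²)
t(p, f) = 2 - 7*f*p (t(p, f) = (-7*p)*f + 2*(-1)² = -7*f*p + 2*1 = -7*f*p + 2 = 2 - 7*f*p)
(15 - 267) + t(7, -7) = (15 - 267) + (2 - 7*(-7)*7) = -252 + (2 + 343) = -252 + 345 = 93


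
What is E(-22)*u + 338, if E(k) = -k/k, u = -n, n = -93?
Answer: 245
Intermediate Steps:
u = 93 (u = -1*(-93) = 93)
E(k) = -1 (E(k) = -1*1 = -1)
E(-22)*u + 338 = -1*93 + 338 = -93 + 338 = 245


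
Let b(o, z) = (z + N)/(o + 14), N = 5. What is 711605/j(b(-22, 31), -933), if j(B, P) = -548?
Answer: -711605/548 ≈ -1298.5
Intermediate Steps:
b(o, z) = (5 + z)/(14 + o) (b(o, z) = (z + 5)/(o + 14) = (5 + z)/(14 + o))
711605/j(b(-22, 31), -933) = 711605/(-548) = 711605*(-1/548) = -711605/548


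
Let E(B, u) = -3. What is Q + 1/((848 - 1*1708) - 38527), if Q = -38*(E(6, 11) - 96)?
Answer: 148173893/39387 ≈ 3762.0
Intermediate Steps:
Q = 3762 (Q = -38*(-3 - 96) = -38*(-99) = 3762)
Q + 1/((848 - 1*1708) - 38527) = 3762 + 1/((848 - 1*1708) - 38527) = 3762 + 1/((848 - 1708) - 38527) = 3762 + 1/(-860 - 38527) = 3762 + 1/(-39387) = 3762 - 1/39387 = 148173893/39387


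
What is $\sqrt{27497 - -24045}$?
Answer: $\sqrt{51542} \approx 227.03$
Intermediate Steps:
$\sqrt{27497 - -24045} = \sqrt{27497 + \left(-787 + 24832\right)} = \sqrt{27497 + 24045} = \sqrt{51542}$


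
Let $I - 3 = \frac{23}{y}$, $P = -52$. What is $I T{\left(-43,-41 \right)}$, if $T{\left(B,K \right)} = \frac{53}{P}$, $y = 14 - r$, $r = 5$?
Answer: $- \frac{1325}{234} \approx -5.6624$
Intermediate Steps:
$y = 9$ ($y = 14 - 5 = 9$)
$T{\left(B,K \right)} = - \frac{53}{52}$ ($T{\left(B,K \right)} = \frac{53}{-52} = 53 \left(- \frac{1}{52}\right) = - \frac{53}{52}$)
$I = \frac{50}{9}$ ($I = 3 + \frac{23}{9} = \frac{50}{9} \approx 5.5556$)
$I T{\left(-43,-41 \right)} = \frac{50}{9} \left(- \frac{53}{52}\right) = - \frac{1325}{234}$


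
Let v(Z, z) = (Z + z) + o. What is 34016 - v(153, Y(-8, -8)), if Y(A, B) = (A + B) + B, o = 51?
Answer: 33836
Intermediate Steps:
Y(A, B) = A + 2*B
v(Z, z) = 51 + Z + z (v(Z, z) = (Z + z) + 51 = 51 + Z + z)
34016 - v(153, Y(-8, -8)) = 34016 - (51 + 153 + (-8 + 2*(-8))) = 34016 - (51 + 153 + (-8 - 16)) = 34016 - (51 + 153 - 24) = 34016 - 1*180 = 34016 - 180 = 33836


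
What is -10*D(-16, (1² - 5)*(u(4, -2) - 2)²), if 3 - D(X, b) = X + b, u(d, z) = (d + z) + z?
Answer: -350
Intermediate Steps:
u(d, z) = d + 2*z
D(X, b) = 3 - X - b (D(X, b) = 3 - (X + b) = 3 + (-X - b) = 3 - X - b)
-10*D(-16, (1² - 5)*(u(4, -2) - 2)²) = -10*(3 - 1*(-16) - (1² - 5)*((4 + 2*(-2)) - 2)²) = -10*(3 + 16 - (1 - 5)*((4 - 4) - 2)²) = -10*(3 + 16 - (-4)*(0 - 2)²) = -10*(3 + 16 - (-4)*(-2)²) = -10*(3 + 16 - (-4)*4) = -10*(3 + 16 - 1*(-16)) = -10*(3 + 16 + 16) = -10*35 = -350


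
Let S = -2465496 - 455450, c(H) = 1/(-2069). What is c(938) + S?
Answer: -6043437275/2069 ≈ -2.9209e+6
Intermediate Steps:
c(H) = -1/2069
S = -2920946
c(938) + S = -1/2069 - 2920946 = -6043437275/2069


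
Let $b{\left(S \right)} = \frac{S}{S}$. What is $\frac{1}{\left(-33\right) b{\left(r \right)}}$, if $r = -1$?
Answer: $- \frac{1}{33} \approx -0.030303$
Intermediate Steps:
$b{\left(S \right)} = 1$
$\frac{1}{\left(-33\right) b{\left(r \right)}} = \frac{1}{\left(-33\right) 1} = \frac{1}{-33} = - \frac{1}{33}$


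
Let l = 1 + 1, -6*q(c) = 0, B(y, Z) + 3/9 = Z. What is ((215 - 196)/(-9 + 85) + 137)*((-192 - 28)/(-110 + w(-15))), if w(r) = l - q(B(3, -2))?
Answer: 3355/12 ≈ 279.58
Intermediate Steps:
B(y, Z) = -⅓ + Z
q(c) = 0 (q(c) = -⅙*0 = 0)
l = 2
w(r) = 2 (w(r) = 2 - 1*0 = 2 + 0 = 2)
((215 - 196)/(-9 + 85) + 137)*((-192 - 28)/(-110 + w(-15))) = ((215 - 196)/(-9 + 85) + 137)*((-192 - 28)/(-110 + 2)) = (19/76 + 137)*(-220/(-108)) = (19*(1/76) + 137)*(-220*(-1/108)) = (¼ + 137)*(55/27) = (549/4)*(55/27) = 3355/12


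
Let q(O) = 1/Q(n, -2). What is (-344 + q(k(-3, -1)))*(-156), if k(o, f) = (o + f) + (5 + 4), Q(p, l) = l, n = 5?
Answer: 53742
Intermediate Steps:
k(o, f) = 9 + f + o (k(o, f) = (f + o) + 9 = 9 + f + o)
q(O) = -1/2 (q(O) = 1/(-2) = -1/2)
(-344 + q(k(-3, -1)))*(-156) = (-344 - 1/2)*(-156) = -689/2*(-156) = 53742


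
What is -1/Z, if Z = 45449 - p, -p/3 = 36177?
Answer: -1/153980 ≈ -6.4944e-6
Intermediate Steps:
p = -108531 (p = -3*36177 = -108531)
Z = 153980 (Z = 45449 - 1*(-108531) = 45449 + 108531 = 153980)
-1/Z = -1/153980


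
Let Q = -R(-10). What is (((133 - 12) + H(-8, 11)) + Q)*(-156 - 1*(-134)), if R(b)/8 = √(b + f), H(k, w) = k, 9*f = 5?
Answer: -2486 + 176*I*√85/3 ≈ -2486.0 + 540.88*I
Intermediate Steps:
f = 5/9 (f = (⅑)*5 = 5/9 ≈ 0.55556)
R(b) = 8*√(5/9 + b) (R(b) = 8*√(b + 5/9) = 8*√(5/9 + b))
Q = -8*I*√85/3 (Q = -8*√(5 + 9*(-10))/3 = -8*√(5 - 90)/3 = -8*√(-85)/3 = -8*I*√85/3 ≈ -24.585*I)
(((133 - 12) + H(-8, 11)) + Q)*(-156 - 1*(-134)) = (((133 - 12) - 8) - 8*I*√85/3)*(-156 - 1*(-134)) = ((121 - 8) - 8*I*√85/3)*(-156 + 134) = (113 - 8*I*√85/3)*(-22) = -2486 + 176*I*√85/3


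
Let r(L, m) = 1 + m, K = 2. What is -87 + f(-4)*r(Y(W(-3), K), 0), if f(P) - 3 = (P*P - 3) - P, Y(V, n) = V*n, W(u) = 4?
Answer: -67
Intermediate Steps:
f(P) = P**2 - P (f(P) = 3 + ((P*P - 3) - P) = 3 + ((P**2 - 3) - P) = 3 + ((-3 + P**2) - P) = 3 + (-3 + P**2 - P) = P**2 - P)
-87 + f(-4)*r(Y(W(-3), K), 0) = -87 + (-4*(-1 - 4))*(1 + 0) = -87 - 4*(-5)*1 = -87 + 20*1 = -87 + 20 = -67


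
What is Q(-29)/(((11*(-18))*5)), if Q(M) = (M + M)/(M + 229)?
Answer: 29/99000 ≈ 0.00029293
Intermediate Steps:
Q(M) = 2*M/(229 + M) (Q(M) = (2*M)/(229 + M) = 2*M/(229 + M))
Q(-29)/(((11*(-18))*5)) = (2*(-29)/(229 - 29))/(((11*(-18))*5)) = (2*(-29)/200)/((-198*5)) = (2*(-29)*(1/200))/(-990) = -29/100*(-1/990) = 29/99000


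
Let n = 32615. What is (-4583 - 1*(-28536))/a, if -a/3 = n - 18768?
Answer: -23953/41541 ≈ -0.57661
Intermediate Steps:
a = -41541 (a = -3*(32615 - 18768) = -3*13847 = -41541)
(-4583 - 1*(-28536))/a = (-4583 - 1*(-28536))/(-41541) = (-4583 + 28536)*(-1/41541) = 23953*(-1/41541) = -23953/41541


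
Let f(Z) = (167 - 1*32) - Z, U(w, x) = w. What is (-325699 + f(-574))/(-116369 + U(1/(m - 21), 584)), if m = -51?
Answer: 23399280/8378569 ≈ 2.7928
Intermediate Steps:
f(Z) = 135 - Z (f(Z) = (167 - 32) - Z = 135 - Z)
(-325699 + f(-574))/(-116369 + U(1/(m - 21), 584)) = (-325699 + (135 - 1*(-574)))/(-116369 + 1/(-51 - 21)) = (-325699 + (135 + 574))/(-116369 + 1/(-72)) = (-325699 + 709)/(-116369 - 1/72) = -324990/(-8378569/72) = -324990*(-72/8378569) = 23399280/8378569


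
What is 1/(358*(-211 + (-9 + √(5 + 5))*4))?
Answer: -247/21783942 - 2*√10/10891971 ≈ -1.1919e-5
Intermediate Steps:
1/(358*(-211 + (-9 + √(5 + 5))*4)) = 1/(358*(-211 + (-9 + √10)*4)) = 1/(358*(-211 + (-36 + 4*√10))) = 1/(358*(-247 + 4*√10)) = 1/(-88426 + 1432*√10)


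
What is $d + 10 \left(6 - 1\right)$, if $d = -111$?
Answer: $-61$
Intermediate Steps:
$d + 10 \left(6 - 1\right) = -111 + 10 \left(6 - 1\right) = -111 + 10 \cdot 5 = -111 + 50 = -61$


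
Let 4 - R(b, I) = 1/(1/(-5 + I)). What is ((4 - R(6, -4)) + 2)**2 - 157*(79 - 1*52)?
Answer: -4190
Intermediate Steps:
R(b, I) = 9 - I (R(b, I) = 4 - 1/(1/(-5 + I)) = 4 - (-5 + I) = 4 + (5 - I) = 9 - I)
((4 - R(6, -4)) + 2)**2 - 157*(79 - 1*52) = ((4 - (9 - 1*(-4))) + 2)**2 - 157*(79 - 1*52) = ((4 - (9 + 4)) + 2)**2 - 157*(79 - 52) = ((4 - 1*13) + 2)**2 - 157*27 = ((4 - 13) + 2)**2 - 4239 = (-9 + 2)**2 - 4239 = (-7)**2 - 4239 = 49 - 4239 = -4190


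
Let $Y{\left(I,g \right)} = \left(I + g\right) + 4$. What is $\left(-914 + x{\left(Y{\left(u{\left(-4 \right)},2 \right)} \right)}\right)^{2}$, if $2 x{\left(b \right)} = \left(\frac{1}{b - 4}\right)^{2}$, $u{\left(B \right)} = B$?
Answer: $\frac{53450721}{64} \approx 8.3517 \cdot 10^{5}$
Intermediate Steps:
$Y{\left(I,g \right)} = 4 + I + g$
$x{\left(b \right)} = \frac{1}{2 \left(-4 + b\right)^{2}}$ ($x{\left(b \right)} = \frac{\left(\frac{1}{b - 4}\right)^{2}}{2} = \frac{\left(\frac{1}{-4 + b}\right)^{2}}{2} = \frac{1}{2 \left(-4 + b\right)^{2}}$)
$\left(-914 + x{\left(Y{\left(u{\left(-4 \right)},2 \right)} \right)}\right)^{2} = \left(-914 + \frac{1}{2 \left(-4 + \left(4 - 4 + 2\right)\right)^{2}}\right)^{2} = \left(-914 + \frac{1}{2 \left(-4 + 2\right)^{2}}\right)^{2} = \left(-914 + \frac{1}{2 \cdot 4}\right)^{2} = \left(-914 + \frac{1}{2} \cdot \frac{1}{4}\right)^{2} = \left(-914 + \frac{1}{8}\right)^{2} = \left(- \frac{7311}{8}\right)^{2} = \frac{53450721}{64}$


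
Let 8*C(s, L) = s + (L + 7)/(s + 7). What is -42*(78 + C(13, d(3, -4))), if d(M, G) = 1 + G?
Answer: -33453/10 ≈ -3345.3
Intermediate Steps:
C(s, L) = s/8 + (7 + L)/(8*(7 + s)) (C(s, L) = (s + (L + 7)/(s + 7))/8 = (s + (7 + L)/(7 + s))/8 = s/8 + (7 + L)/(8*(7 + s)))
-42*(78 + C(13, d(3, -4))) = -42*(78 + (7 + (1 - 4) + 13² + 7*13)/(8*(7 + 13))) = -42*(78 + (⅛)*(7 - 3 + 169 + 91)/20) = -42*(78 + (⅛)*(1/20)*264) = -42*(78 + 33/20) = -42*1593/20 = -33453/10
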